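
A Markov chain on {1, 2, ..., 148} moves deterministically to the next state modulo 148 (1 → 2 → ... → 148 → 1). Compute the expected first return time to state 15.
E[T_15 | X_0 = 15] = 148

The chain cycles deterministically, so starting at state 15 it returns in exactly 148 steps. Equivalently, the stationary distribution is uniform π_j = 1/148 for every state j, so by Kac's formula E[T_15] = 1/π_15 = 148.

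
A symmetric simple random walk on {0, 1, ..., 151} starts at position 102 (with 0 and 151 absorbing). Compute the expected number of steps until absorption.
E[τ | X_0 = 102] = 4998

Let v_k = E[τ | X_0 = k]. Boundary: v_0 = v_151 = 0. Recurrence: v_k = 1 + (v_{k-1} + v_{k+1})/2 for 1 ≤ k ≤ 150. The particular solution to v_k − (v_{k-1} + v_{k+1})/2 = 1 is v_k = −k^2. Adding homogeneous solution A + B k and matching boundaries gives v_k = k (151 − k). Substituting k = 102: v_102 = 102 · 49 = 4998.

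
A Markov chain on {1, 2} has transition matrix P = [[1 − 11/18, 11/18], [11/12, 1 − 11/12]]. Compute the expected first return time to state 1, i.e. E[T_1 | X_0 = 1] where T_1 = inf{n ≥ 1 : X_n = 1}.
E[T_1 | X_0 = 1] = 1/π_1 = 5/3

For an irreducible recurrent Markov chain with stationary distribution π, E[T_i | X_0 = i] = 1/π_i (Kac's formula). Here π_1 = (11/12)/(11/18 + 11/12) = (11/12)/(55/36) = 3/5, so E[T_1 | X_0 = 1] = 1/π_1 = (11/18 + 11/12)/(11/12) = (55/36)/(11/12) = 5/3.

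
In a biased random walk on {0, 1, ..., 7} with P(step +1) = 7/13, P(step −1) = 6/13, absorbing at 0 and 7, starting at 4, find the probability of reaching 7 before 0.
P(hit 7 before 0) = (1 − (6/7)^4) / (1 − (6/7)^7) = 379015/543607

Let u_k denote P(reach 7 before 0 | start at k). Boundary: u_0 = 0, u_7 = 1. Recurrence: u_k = 7/13·u_{k+1} + 6/13·u_{k-1} for 1 ≤ k ≤ 6. Try u_k = A + B·r^k with r = q/p = (6/13)/(7/13) = 6/7. Substitution satisfies the recurrence; boundary conditions give:
  u_k = (1 − r^k) / (1 − r^N) = (1 − (6/7)^4) / (1 − (6/7)^7) = 379015/543607.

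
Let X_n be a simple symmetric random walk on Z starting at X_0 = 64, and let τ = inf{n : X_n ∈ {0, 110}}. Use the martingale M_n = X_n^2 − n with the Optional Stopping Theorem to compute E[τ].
E[τ] = 2944

M_n = X_n^2 − n is a martingale (since E[X_{n+1}^2 | F_n] = X_n^2 + 1). By OST (τ has finite mean in a bounded region), E[M_τ] = E[M_0] = X_0^2 − 0 = 64^2 = 4096. Also E[M_τ] = E[X_τ^2] − E[τ]. The walk exits at 0 or 110, with P(hit 110 first) = 64/110, so E[X_τ^2] = 110^2 · 64/110 + 0 = 7040. Thus E[τ] = E[X_τ^2] − E[M_τ] = 7040 − 4096 = 2944 = 64(110 − 64) = 2944.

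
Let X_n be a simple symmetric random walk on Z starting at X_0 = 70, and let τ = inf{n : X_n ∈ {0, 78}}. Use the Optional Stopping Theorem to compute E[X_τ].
E[X_τ] = 70

X_n is a martingale and τ is a bounded-mean stopping time (indeed τ is finite a.s. with bounded expectation since the walk is in a bounded region). By the OST, E[X_τ] = E[X_0] = 70. Equivalently: E[X_τ] = 78 · P(hit 78 first) + 0 · P(hit 0 first) = 78 · (70/78) = 70.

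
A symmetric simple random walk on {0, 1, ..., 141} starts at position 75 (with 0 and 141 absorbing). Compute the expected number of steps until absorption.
E[τ | X_0 = 75] = 4950

Let v_k = E[τ | X_0 = k]. Boundary: v_0 = v_141 = 0. Recurrence: v_k = 1 + (v_{k-1} + v_{k+1})/2 for 1 ≤ k ≤ 140. The particular solution to v_k − (v_{k-1} + v_{k+1})/2 = 1 is v_k = −k^2. Adding homogeneous solution A + B k and matching boundaries gives v_k = k (141 − k). Substituting k = 75: v_75 = 75 · 66 = 4950.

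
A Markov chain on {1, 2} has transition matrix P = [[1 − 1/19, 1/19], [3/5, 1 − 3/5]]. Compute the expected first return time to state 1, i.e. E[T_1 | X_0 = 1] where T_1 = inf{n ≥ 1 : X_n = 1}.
E[T_1 | X_0 = 1] = 1/π_1 = 62/57

For an irreducible recurrent Markov chain with stationary distribution π, E[T_i | X_0 = i] = 1/π_i (Kac's formula). Here π_1 = (3/5)/(1/19 + 3/5) = (3/5)/(62/95) = 57/62, so E[T_1 | X_0 = 1] = 1/π_1 = (1/19 + 3/5)/(3/5) = (62/95)/(3/5) = 62/57.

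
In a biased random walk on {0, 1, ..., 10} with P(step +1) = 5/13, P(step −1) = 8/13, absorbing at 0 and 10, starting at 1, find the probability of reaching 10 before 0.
P(hit 10 before 0) = (1 − (8/5)^1) / (1 − (8/5)^10) = 1953125/354658733

Let u_k denote P(reach 10 before 0 | start at k). Boundary: u_0 = 0, u_10 = 1. Recurrence: u_k = 5/13·u_{k+1} + 8/13·u_{k-1} for 1 ≤ k ≤ 9. Try u_k = A + B·r^k with r = q/p = (8/13)/(5/13) = 8/5. Substitution satisfies the recurrence; boundary conditions give:
  u_k = (1 − r^k) / (1 − r^N) = (1 − (8/5)^1) / (1 − (8/5)^10) = 1953125/354658733.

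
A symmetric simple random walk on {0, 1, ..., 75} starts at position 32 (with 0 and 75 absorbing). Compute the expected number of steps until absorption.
E[τ | X_0 = 32] = 1376

Let v_k = E[τ | X_0 = k]. Boundary: v_0 = v_75 = 0. Recurrence: v_k = 1 + (v_{k-1} + v_{k+1})/2 for 1 ≤ k ≤ 74. The particular solution to v_k − (v_{k-1} + v_{k+1})/2 = 1 is v_k = −k^2. Adding homogeneous solution A + B k and matching boundaries gives v_k = k (75 − k). Substituting k = 32: v_32 = 32 · 43 = 1376.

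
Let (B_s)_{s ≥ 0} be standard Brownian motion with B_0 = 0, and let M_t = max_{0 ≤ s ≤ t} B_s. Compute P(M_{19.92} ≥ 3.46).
P(M_{19.92} ≥ 3.46) = 2·P(B_{19.92} ≥ 3.46) = 2(1 − Φ(3.46/√19.92)) ≈ 0.4382

By the reflection principle for Brownian motion, P(M_t ≥ a) = 2 · P(B_t ≥ a) for a ≥ 0. Since B_t ~ N(0, t), P(B_t ≥ 3.46) = 1 − Φ(3.46/√t) = 1 − Φ(3.46/√19.92) = 1 − Φ(0.7752). So
  P(M_{19.92} ≥ 3.46) = 2(1 − Φ(0.7752)) ≈ 0.4382.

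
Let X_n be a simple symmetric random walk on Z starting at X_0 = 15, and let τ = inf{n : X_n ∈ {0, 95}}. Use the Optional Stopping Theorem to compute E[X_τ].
E[X_τ] = 15

X_n is a martingale and τ is a bounded-mean stopping time (indeed τ is finite a.s. with bounded expectation since the walk is in a bounded region). By the OST, E[X_τ] = E[X_0] = 15. Equivalently: E[X_τ] = 95 · P(hit 95 first) + 0 · P(hit 0 first) = 95 · (15/95) = 15.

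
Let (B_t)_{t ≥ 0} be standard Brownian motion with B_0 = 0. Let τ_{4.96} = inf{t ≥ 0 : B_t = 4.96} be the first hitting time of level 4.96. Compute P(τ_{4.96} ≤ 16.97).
P(τ_{4.96} ≤ 16.97) = 2(1 − Φ(4.96/√16.97)) = 2(1 − Φ(1.2040)) ≈ 0.2286

By the reflection principle for standard BM, P(τ_b ≤ t) = 2 · P(B_t ≥ b). Since B_t ~ N(0, t), P(B_t ≥ 4.96) = 1 − Φ(4.96/√t) = 1 − Φ(4.96/√16.97) = 1 − Φ(1.2040) ≈ 0.11429. Doubling: P(τ_{4.96} ≤ 16.97) ≈ 2 · 0.11429 = 0.22858 ≈ 0.2286.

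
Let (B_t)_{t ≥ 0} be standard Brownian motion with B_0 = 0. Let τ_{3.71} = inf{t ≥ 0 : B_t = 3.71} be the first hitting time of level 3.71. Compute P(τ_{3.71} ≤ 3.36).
P(τ_{3.71} ≤ 3.36) = 2(1 − Φ(3.71/√3.36)) = 2(1 − Φ(2.0240)) ≈ 0.0430

By the reflection principle for standard BM, P(τ_b ≤ t) = 2 · P(B_t ≥ b). Since B_t ~ N(0, t), P(B_t ≥ 3.71) = 1 − Φ(3.71/√t) = 1 − Φ(3.71/√3.36) = 1 − Φ(2.0240) ≈ 0.02149. Doubling: P(τ_{3.71} ≤ 3.36) ≈ 2 · 0.02149 = 0.04298 ≈ 0.0430.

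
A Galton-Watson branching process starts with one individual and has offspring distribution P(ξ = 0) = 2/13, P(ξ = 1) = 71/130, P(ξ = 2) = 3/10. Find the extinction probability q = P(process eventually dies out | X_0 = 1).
q = 20/39

The pgf is f(s) = 2/13 + 71/130·s + 3/10·s². The extinction probability q is the smallest fixed point of f in [0, 1]. Setting s = f(s):
  3/10·s² + (71/130 − 1)·s + 2/13 = 0
  3/10·s² − (2/13 + 3/10)·s + 2/13 = 0
which factors as (s − 1)·(3/10·s − 2/13) = 0, giving roots s = 1 and s = (2/13)/(3/10) = 20/39.
Mean offspring μ = 71/130 + 2·3/10 = 149/130 > 1 (supercritical), so q < 1. The extinction probability is the smaller root: q = (2/13)/(3/10) = 20/39.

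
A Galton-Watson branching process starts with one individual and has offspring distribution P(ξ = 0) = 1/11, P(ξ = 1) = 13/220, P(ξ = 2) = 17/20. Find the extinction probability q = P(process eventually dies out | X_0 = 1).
q = 20/187

The pgf is f(s) = 1/11 + 13/220·s + 17/20·s². The extinction probability q is the smallest fixed point of f in [0, 1]. Setting s = f(s):
  17/20·s² + (13/220 − 1)·s + 1/11 = 0
  17/20·s² − (1/11 + 17/20)·s + 1/11 = 0
which factors as (s − 1)·(17/20·s − 1/11) = 0, giving roots s = 1 and s = (1/11)/(17/20) = 20/187.
Mean offspring μ = 13/220 + 2·17/20 = 387/220 > 1 (supercritical), so q < 1. The extinction probability is the smaller root: q = (1/11)/(17/20) = 20/187.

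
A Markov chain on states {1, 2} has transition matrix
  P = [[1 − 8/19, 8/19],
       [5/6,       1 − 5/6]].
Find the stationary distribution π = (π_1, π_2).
π_1 = 95/143, π_2 = 48/143

Solve πP = π with π_1 + π_2 = 1. From πP = π: π_1 · (1 − 8/19) + π_2 · 5/6 = π_1 ⇒ π_2 · 5/6 = π_1 · 8/19 ⇒ π_2/π_1 = (8/19)/(5/6) = 48/95. Together with π_1 + π_2 = 1:
  π_1 = (5/6)/(8/19 + 5/6) = (5/6)/(143/114) = 95/143,
  π_2 = (8/19)/(8/19 + 5/6) = (8/19)/(143/114) = 48/143.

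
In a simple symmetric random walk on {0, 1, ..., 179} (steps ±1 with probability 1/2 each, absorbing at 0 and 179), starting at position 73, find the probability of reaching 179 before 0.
P(hit 179 before 0) = 73/179

Let u_k = P(hit 179 before 0 | start at k). Then u_0 = 0, u_179 = 1, and u_k = u_{k-1}/2 + u_{k+1}/2 for 1 ≤ k ≤ 178. This harmonic recurrence is solved by u_k = k/179, giving u_73 = 73/179.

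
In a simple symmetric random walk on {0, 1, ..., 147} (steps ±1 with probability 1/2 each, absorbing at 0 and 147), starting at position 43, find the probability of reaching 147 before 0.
P(hit 147 before 0) = 43/147

Let u_k = P(hit 147 before 0 | start at k). Then u_0 = 0, u_147 = 1, and u_k = u_{k-1}/2 + u_{k+1}/2 for 1 ≤ k ≤ 146. This harmonic recurrence is solved by u_k = k/147, giving u_43 = 43/147.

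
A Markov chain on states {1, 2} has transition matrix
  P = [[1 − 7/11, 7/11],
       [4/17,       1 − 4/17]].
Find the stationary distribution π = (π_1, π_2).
π_1 = 44/163, π_2 = 119/163

Solve πP = π with π_1 + π_2 = 1. From πP = π: π_1 · (1 − 7/11) + π_2 · 4/17 = π_1 ⇒ π_2 · 4/17 = π_1 · 7/11 ⇒ π_2/π_1 = (7/11)/(4/17) = 119/44. Together with π_1 + π_2 = 1:
  π_1 = (4/17)/(7/11 + 4/17) = (4/17)/(163/187) = 44/163,
  π_2 = (7/11)/(7/11 + 4/17) = (7/11)/(163/187) = 119/163.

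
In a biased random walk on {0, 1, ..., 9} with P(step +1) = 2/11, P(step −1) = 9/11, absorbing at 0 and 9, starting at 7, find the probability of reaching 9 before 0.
P(hit 9 before 0) = (1 − (9/2)^7) / (1 − (9/2)^9) = 2733052/55345711

Let u_k denote P(reach 9 before 0 | start at k). Boundary: u_0 = 0, u_9 = 1. Recurrence: u_k = 2/11·u_{k+1} + 9/11·u_{k-1} for 1 ≤ k ≤ 8. Try u_k = A + B·r^k with r = q/p = (9/11)/(2/11) = 9/2. Substitution satisfies the recurrence; boundary conditions give:
  u_k = (1 − r^k) / (1 − r^N) = (1 − (9/2)^7) / (1 − (9/2)^9) = 2733052/55345711.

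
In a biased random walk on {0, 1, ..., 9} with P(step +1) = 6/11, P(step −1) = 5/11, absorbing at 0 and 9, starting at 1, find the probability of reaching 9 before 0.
P(hit 9 before 0) = (1 − (5/6)^1) / (1 − (5/6)^9) = 1679616/8124571

Let u_k denote P(reach 9 before 0 | start at k). Boundary: u_0 = 0, u_9 = 1. Recurrence: u_k = 6/11·u_{k+1} + 5/11·u_{k-1} for 1 ≤ k ≤ 8. Try u_k = A + B·r^k with r = q/p = (5/11)/(6/11) = 5/6. Substitution satisfies the recurrence; boundary conditions give:
  u_k = (1 − r^k) / (1 − r^N) = (1 − (5/6)^1) / (1 − (5/6)^9) = 1679616/8124571.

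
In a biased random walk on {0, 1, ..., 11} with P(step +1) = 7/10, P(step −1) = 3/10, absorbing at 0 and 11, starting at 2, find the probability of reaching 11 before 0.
P(hit 11 before 0) = (1 − (3/7)^2) / (1 − (3/7)^11) = 403536070/494287399

Let u_k denote P(reach 11 before 0 | start at k). Boundary: u_0 = 0, u_11 = 1. Recurrence: u_k = 7/10·u_{k+1} + 3/10·u_{k-1} for 1 ≤ k ≤ 10. Try u_k = A + B·r^k with r = q/p = (3/10)/(7/10) = 3/7. Substitution satisfies the recurrence; boundary conditions give:
  u_k = (1 − r^k) / (1 − r^N) = (1 − (3/7)^2) / (1 − (3/7)^11) = 403536070/494287399.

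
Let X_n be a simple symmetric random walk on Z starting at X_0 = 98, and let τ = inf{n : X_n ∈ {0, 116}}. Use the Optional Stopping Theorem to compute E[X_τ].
E[X_τ] = 98

X_n is a martingale and τ is a bounded-mean stopping time (indeed τ is finite a.s. with bounded expectation since the walk is in a bounded region). By the OST, E[X_τ] = E[X_0] = 98. Equivalently: E[X_τ] = 116 · P(hit 116 first) + 0 · P(hit 0 first) = 116 · (98/116) = 98.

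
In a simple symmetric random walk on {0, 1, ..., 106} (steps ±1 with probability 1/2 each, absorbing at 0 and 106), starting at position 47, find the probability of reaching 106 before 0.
P(hit 106 before 0) = 47/106

Let u_k = P(hit 106 before 0 | start at k). Then u_0 = 0, u_106 = 1, and u_k = u_{k-1}/2 + u_{k+1}/2 for 1 ≤ k ≤ 105. This harmonic recurrence is solved by u_k = k/106, giving u_47 = 47/106.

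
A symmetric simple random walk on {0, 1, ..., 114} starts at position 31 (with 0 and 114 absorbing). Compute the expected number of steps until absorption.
E[τ | X_0 = 31] = 2573

Let v_k = E[τ | X_0 = k]. Boundary: v_0 = v_114 = 0. Recurrence: v_k = 1 + (v_{k-1} + v_{k+1})/2 for 1 ≤ k ≤ 113. The particular solution to v_k − (v_{k-1} + v_{k+1})/2 = 1 is v_k = −k^2. Adding homogeneous solution A + B k and matching boundaries gives v_k = k (114 − k). Substituting k = 31: v_31 = 31 · 83 = 2573.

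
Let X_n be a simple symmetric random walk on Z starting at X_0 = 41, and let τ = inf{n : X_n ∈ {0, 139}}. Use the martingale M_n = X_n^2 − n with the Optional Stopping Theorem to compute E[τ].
E[τ] = 4018

M_n = X_n^2 − n is a martingale (since E[X_{n+1}^2 | F_n] = X_n^2 + 1). By OST (τ has finite mean in a bounded region), E[M_τ] = E[M_0] = X_0^2 − 0 = 41^2 = 1681. Also E[M_τ] = E[X_τ^2] − E[τ]. The walk exits at 0 or 139, with P(hit 139 first) = 41/139, so E[X_τ^2] = 139^2 · 41/139 + 0 = 5699. Thus E[τ] = E[X_τ^2] − E[M_τ] = 5699 − 1681 = 4018 = 41(139 − 41) = 4018.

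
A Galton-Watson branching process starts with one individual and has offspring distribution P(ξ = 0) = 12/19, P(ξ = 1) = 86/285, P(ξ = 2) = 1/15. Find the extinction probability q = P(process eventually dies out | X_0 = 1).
q = 1

Mean offspring μ = 0·12/19 + 1·86/285 + 2·1/15 = 124/285 ≤ 1. For μ ≤ 1 with offspring not concentrated at 1, the Galton-Watson process goes extinct almost surely, so q = 1.
(Algebraic check: The pgf is f(s) = 12/19 + 86/285·s + 1/15·s². The extinction probability q is the smallest fixed point of f in [0, 1]. Setting s = f(s):
  1/15·s² + (86/285 − 1)·s + 12/19 = 0
  1/15·s² − (12/19 + 1/15)·s + 12/19 = 0
which factors as (s − 1)·(1/15·s − 12/19) = 0, giving roots s = 1 and s = (12/19)/(1/15) = 180/19. Since 180/19 ≥ 1, the smallest root in [0, 1] is s = 1.)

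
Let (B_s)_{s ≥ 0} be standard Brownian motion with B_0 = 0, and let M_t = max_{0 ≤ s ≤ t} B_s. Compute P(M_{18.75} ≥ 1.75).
P(M_{18.75} ≥ 1.75) = 2·P(B_{18.75} ≥ 1.75) = 2(1 − Φ(1.75/√18.75)) ≈ 0.6861

By the reflection principle for Brownian motion, P(M_t ≥ a) = 2 · P(B_t ≥ a) for a ≥ 0. Since B_t ~ N(0, t), P(B_t ≥ 1.75) = 1 − Φ(1.75/√t) = 1 − Φ(1.75/√18.75) = 1 − Φ(0.4041). So
  P(M_{18.75} ≥ 1.75) = 2(1 − Φ(0.4041)) ≈ 0.6861.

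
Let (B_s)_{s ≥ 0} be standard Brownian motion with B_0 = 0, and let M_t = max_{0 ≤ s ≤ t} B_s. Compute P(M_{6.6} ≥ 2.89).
P(M_{6.6} ≥ 2.89) = 2·P(B_{6.6} ≥ 2.89) = 2(1 − Φ(2.89/√6.6)) ≈ 0.2606

By the reflection principle for Brownian motion, P(M_t ≥ a) = 2 · P(B_t ≥ a) for a ≥ 0. Since B_t ~ N(0, t), P(B_t ≥ 2.89) = 1 − Φ(2.89/√t) = 1 − Φ(2.89/√6.6) = 1 − Φ(1.1249). So
  P(M_{6.6} ≥ 2.89) = 2(1 − Φ(1.1249)) ≈ 0.2606.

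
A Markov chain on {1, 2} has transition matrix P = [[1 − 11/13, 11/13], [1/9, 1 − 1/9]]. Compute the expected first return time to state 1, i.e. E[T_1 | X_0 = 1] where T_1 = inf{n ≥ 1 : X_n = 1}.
E[T_1 | X_0 = 1] = 1/π_1 = 112/13

For an irreducible recurrent Markov chain with stationary distribution π, E[T_i | X_0 = i] = 1/π_i (Kac's formula). Here π_1 = (1/9)/(11/13 + 1/9) = (1/9)/(112/117) = 13/112, so E[T_1 | X_0 = 1] = 1/π_1 = (11/13 + 1/9)/(1/9) = (112/117)/(1/9) = 112/13.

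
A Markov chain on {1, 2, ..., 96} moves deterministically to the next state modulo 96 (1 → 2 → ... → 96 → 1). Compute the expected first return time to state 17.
E[T_17 | X_0 = 17] = 96

The chain cycles deterministically, so starting at state 17 it returns in exactly 96 steps. Equivalently, the stationary distribution is uniform π_j = 1/96 for every state j, so by Kac's formula E[T_17] = 1/π_17 = 96.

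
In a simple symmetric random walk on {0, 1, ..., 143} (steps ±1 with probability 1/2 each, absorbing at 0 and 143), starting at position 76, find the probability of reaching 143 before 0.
P(hit 143 before 0) = 76/143

Let u_k = P(hit 143 before 0 | start at k). Then u_0 = 0, u_143 = 1, and u_k = u_{k-1}/2 + u_{k+1}/2 for 1 ≤ k ≤ 142. This harmonic recurrence is solved by u_k = k/143, giving u_76 = 76/143.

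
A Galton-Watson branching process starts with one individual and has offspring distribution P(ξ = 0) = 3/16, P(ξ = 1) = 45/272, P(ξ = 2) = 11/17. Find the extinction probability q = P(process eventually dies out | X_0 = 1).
q = 51/176

The pgf is f(s) = 3/16 + 45/272·s + 11/17·s². The extinction probability q is the smallest fixed point of f in [0, 1]. Setting s = f(s):
  11/17·s² + (45/272 − 1)·s + 3/16 = 0
  11/17·s² − (3/16 + 11/17)·s + 3/16 = 0
which factors as (s − 1)·(11/17·s − 3/16) = 0, giving roots s = 1 and s = (3/16)/(11/17) = 51/176.
Mean offspring μ = 45/272 + 2·11/17 = 397/272 > 1 (supercritical), so q < 1. The extinction probability is the smaller root: q = (3/16)/(11/17) = 51/176.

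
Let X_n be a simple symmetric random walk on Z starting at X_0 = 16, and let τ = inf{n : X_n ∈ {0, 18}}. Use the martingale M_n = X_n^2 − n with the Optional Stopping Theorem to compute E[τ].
E[τ] = 32

M_n = X_n^2 − n is a martingale (since E[X_{n+1}^2 | F_n] = X_n^2 + 1). By OST (τ has finite mean in a bounded region), E[M_τ] = E[M_0] = X_0^2 − 0 = 16^2 = 256. Also E[M_τ] = E[X_τ^2] − E[τ]. The walk exits at 0 or 18, with P(hit 18 first) = 16/18, so E[X_τ^2] = 18^2 · 16/18 + 0 = 288. Thus E[τ] = E[X_τ^2] − E[M_τ] = 288 − 256 = 32 = 16(18 − 16) = 32.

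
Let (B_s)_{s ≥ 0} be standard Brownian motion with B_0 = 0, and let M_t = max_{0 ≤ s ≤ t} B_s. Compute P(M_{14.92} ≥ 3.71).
P(M_{14.92} ≥ 3.71) = 2·P(B_{14.92} ≥ 3.71) = 2(1 − Φ(3.71/√14.92)) ≈ 0.3368

By the reflection principle for Brownian motion, P(M_t ≥ a) = 2 · P(B_t ≥ a) for a ≥ 0. Since B_t ~ N(0, t), P(B_t ≥ 3.71) = 1 − Φ(3.71/√t) = 1 − Φ(3.71/√14.92) = 1 − Φ(0.9605). So
  P(M_{14.92} ≥ 3.71) = 2(1 − Φ(0.9605)) ≈ 0.3368.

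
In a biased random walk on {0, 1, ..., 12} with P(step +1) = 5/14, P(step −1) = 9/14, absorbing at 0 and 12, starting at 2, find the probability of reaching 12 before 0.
P(hit 12 before 0) = (1 − (9/5)^2) / (1 − (9/5)^12) = 9765625/5039024926

Let u_k denote P(reach 12 before 0 | start at k). Boundary: u_0 = 0, u_12 = 1. Recurrence: u_k = 5/14·u_{k+1} + 9/14·u_{k-1} for 1 ≤ k ≤ 11. Try u_k = A + B·r^k with r = q/p = (9/14)/(5/14) = 9/5. Substitution satisfies the recurrence; boundary conditions give:
  u_k = (1 − r^k) / (1 − r^N) = (1 − (9/5)^2) / (1 − (9/5)^12) = 9765625/5039024926.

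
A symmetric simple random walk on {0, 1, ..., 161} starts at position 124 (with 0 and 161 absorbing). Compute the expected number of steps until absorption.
E[τ | X_0 = 124] = 4588

Let v_k = E[τ | X_0 = k]. Boundary: v_0 = v_161 = 0. Recurrence: v_k = 1 + (v_{k-1} + v_{k+1})/2 for 1 ≤ k ≤ 160. The particular solution to v_k − (v_{k-1} + v_{k+1})/2 = 1 is v_k = −k^2. Adding homogeneous solution A + B k and matching boundaries gives v_k = k (161 − k). Substituting k = 124: v_124 = 124 · 37 = 4588.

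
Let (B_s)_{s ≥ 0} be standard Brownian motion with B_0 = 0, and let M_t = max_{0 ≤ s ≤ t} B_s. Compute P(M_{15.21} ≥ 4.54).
P(M_{15.21} ≥ 4.54) = 2·P(B_{15.21} ≥ 4.54) = 2(1 − Φ(4.54/√15.21)) ≈ 0.2444

By the reflection principle for Brownian motion, P(M_t ≥ a) = 2 · P(B_t ≥ a) for a ≥ 0. Since B_t ~ N(0, t), P(B_t ≥ 4.54) = 1 − Φ(4.54/√t) = 1 − Φ(4.54/√15.21) = 1 − Φ(1.1641). So
  P(M_{15.21} ≥ 4.54) = 2(1 − Φ(1.1641)) ≈ 0.2444.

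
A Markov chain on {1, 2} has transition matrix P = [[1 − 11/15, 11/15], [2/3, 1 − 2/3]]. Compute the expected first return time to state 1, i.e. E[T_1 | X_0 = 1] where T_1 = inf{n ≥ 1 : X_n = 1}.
E[T_1 | X_0 = 1] = 1/π_1 = 21/10

For an irreducible recurrent Markov chain with stationary distribution π, E[T_i | X_0 = i] = 1/π_i (Kac's formula). Here π_1 = (2/3)/(11/15 + 2/3) = (2/3)/(7/5) = 10/21, so E[T_1 | X_0 = 1] = 1/π_1 = (11/15 + 2/3)/(2/3) = (7/5)/(2/3) = 21/10.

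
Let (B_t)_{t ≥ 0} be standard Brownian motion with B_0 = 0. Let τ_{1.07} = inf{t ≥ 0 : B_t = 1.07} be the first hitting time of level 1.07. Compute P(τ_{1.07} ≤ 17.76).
P(τ_{1.07} ≤ 17.76) = 2(1 − Φ(1.07/√17.76)) = 2(1 − Φ(0.2539)) ≈ 0.7996

By the reflection principle for standard BM, P(τ_b ≤ t) = 2 · P(B_t ≥ b). Since B_t ~ N(0, t), P(B_t ≥ 1.07) = 1 − Φ(1.07/√t) = 1 − Φ(1.07/√17.76) = 1 − Φ(0.2539) ≈ 0.39979. Doubling: P(τ_{1.07} ≤ 17.76) ≈ 2 · 0.39979 = 0.79958 ≈ 0.7996.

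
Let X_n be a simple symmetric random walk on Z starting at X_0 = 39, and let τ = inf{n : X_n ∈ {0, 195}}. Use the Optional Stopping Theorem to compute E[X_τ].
E[X_τ] = 39

X_n is a martingale and τ is a bounded-mean stopping time (indeed τ is finite a.s. with bounded expectation since the walk is in a bounded region). By the OST, E[X_τ] = E[X_0] = 39. Equivalently: E[X_τ] = 195 · P(hit 195 first) + 0 · P(hit 0 first) = 195 · (39/195) = 39.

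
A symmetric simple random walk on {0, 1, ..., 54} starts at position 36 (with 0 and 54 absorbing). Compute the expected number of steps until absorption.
E[τ | X_0 = 36] = 648

Let v_k = E[τ | X_0 = k]. Boundary: v_0 = v_54 = 0. Recurrence: v_k = 1 + (v_{k-1} + v_{k+1})/2 for 1 ≤ k ≤ 53. The particular solution to v_k − (v_{k-1} + v_{k+1})/2 = 1 is v_k = −k^2. Adding homogeneous solution A + B k and matching boundaries gives v_k = k (54 − k). Substituting k = 36: v_36 = 36 · 18 = 648.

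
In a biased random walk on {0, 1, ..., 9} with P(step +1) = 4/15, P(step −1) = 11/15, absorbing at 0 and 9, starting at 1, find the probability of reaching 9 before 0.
P(hit 9 before 0) = (1 − (11/4)^1) / (1 − (11/4)^9) = 65536/336812221

Let u_k denote P(reach 9 before 0 | start at k). Boundary: u_0 = 0, u_9 = 1. Recurrence: u_k = 4/15·u_{k+1} + 11/15·u_{k-1} for 1 ≤ k ≤ 8. Try u_k = A + B·r^k with r = q/p = (11/15)/(4/15) = 11/4. Substitution satisfies the recurrence; boundary conditions give:
  u_k = (1 − r^k) / (1 − r^N) = (1 − (11/4)^1) / (1 − (11/4)^9) = 65536/336812221.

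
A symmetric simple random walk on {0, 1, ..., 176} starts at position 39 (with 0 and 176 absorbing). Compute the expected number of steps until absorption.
E[τ | X_0 = 39] = 5343

Let v_k = E[τ | X_0 = k]. Boundary: v_0 = v_176 = 0. Recurrence: v_k = 1 + (v_{k-1} + v_{k+1})/2 for 1 ≤ k ≤ 175. The particular solution to v_k − (v_{k-1} + v_{k+1})/2 = 1 is v_k = −k^2. Adding homogeneous solution A + B k and matching boundaries gives v_k = k (176 − k). Substituting k = 39: v_39 = 39 · 137 = 5343.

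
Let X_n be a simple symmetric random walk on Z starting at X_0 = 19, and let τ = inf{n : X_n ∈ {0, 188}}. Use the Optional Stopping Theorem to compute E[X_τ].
E[X_τ] = 19

X_n is a martingale and τ is a bounded-mean stopping time (indeed τ is finite a.s. with bounded expectation since the walk is in a bounded region). By the OST, E[X_τ] = E[X_0] = 19. Equivalently: E[X_τ] = 188 · P(hit 188 first) + 0 · P(hit 0 first) = 188 · (19/188) = 19.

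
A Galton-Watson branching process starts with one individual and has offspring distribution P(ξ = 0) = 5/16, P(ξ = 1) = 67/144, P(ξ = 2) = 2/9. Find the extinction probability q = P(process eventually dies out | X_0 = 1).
q = 1

Mean offspring μ = 0·5/16 + 1·67/144 + 2·2/9 = 131/144 ≤ 1. For μ ≤ 1 with offspring not concentrated at 1, the Galton-Watson process goes extinct almost surely, so q = 1.
(Algebraic check: The pgf is f(s) = 5/16 + 67/144·s + 2/9·s². The extinction probability q is the smallest fixed point of f in [0, 1]. Setting s = f(s):
  2/9·s² + (67/144 − 1)·s + 5/16 = 0
  2/9·s² − (5/16 + 2/9)·s + 5/16 = 0
which factors as (s − 1)·(2/9·s − 5/16) = 0, giving roots s = 1 and s = (5/16)/(2/9) = 45/32. Since 45/32 ≥ 1, the smallest root in [0, 1] is s = 1.)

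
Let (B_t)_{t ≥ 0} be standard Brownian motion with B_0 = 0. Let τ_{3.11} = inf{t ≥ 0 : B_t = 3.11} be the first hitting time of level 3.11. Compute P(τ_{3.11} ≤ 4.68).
P(τ_{3.11} ≤ 4.68) = 2(1 − Φ(3.11/√4.68)) = 2(1 − Φ(1.4376)) ≈ 0.1505

By the reflection principle for standard BM, P(τ_b ≤ t) = 2 · P(B_t ≥ b). Since B_t ~ N(0, t), P(B_t ≥ 3.11) = 1 − Φ(3.11/√t) = 1 − Φ(3.11/√4.68) = 1 − Φ(1.4376) ≈ 0.07527. Doubling: P(τ_{3.11} ≤ 4.68) ≈ 2 · 0.07527 = 0.15054 ≈ 0.1505.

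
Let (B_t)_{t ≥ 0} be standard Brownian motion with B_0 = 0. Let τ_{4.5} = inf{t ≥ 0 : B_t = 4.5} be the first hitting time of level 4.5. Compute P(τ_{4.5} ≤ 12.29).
P(τ_{4.5} ≤ 12.29) = 2(1 − Φ(4.5/√12.29)) = 2(1 − Φ(1.2836)) ≈ 0.1993

By the reflection principle for standard BM, P(τ_b ≤ t) = 2 · P(B_t ≥ b). Since B_t ~ N(0, t), P(B_t ≥ 4.5) = 1 − Φ(4.5/√t) = 1 − Φ(4.5/√12.29) = 1 − Φ(1.2836) ≈ 0.09964. Doubling: P(τ_{4.5} ≤ 12.29) ≈ 2 · 0.09964 = 0.19928 ≈ 0.1993.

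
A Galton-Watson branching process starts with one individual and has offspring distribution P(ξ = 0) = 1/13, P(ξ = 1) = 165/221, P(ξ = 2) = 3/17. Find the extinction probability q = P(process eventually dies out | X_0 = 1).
q = 17/39

The pgf is f(s) = 1/13 + 165/221·s + 3/17·s². The extinction probability q is the smallest fixed point of f in [0, 1]. Setting s = f(s):
  3/17·s² + (165/221 − 1)·s + 1/13 = 0
  3/17·s² − (1/13 + 3/17)·s + 1/13 = 0
which factors as (s − 1)·(3/17·s − 1/13) = 0, giving roots s = 1 and s = (1/13)/(3/17) = 17/39.
Mean offspring μ = 165/221 + 2·3/17 = 243/221 > 1 (supercritical), so q < 1. The extinction probability is the smaller root: q = (1/13)/(3/17) = 17/39.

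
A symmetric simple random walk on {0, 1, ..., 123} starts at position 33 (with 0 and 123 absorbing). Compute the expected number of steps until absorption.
E[τ | X_0 = 33] = 2970

Let v_k = E[τ | X_0 = k]. Boundary: v_0 = v_123 = 0. Recurrence: v_k = 1 + (v_{k-1} + v_{k+1})/2 for 1 ≤ k ≤ 122. The particular solution to v_k − (v_{k-1} + v_{k+1})/2 = 1 is v_k = −k^2. Adding homogeneous solution A + B k and matching boundaries gives v_k = k (123 − k). Substituting k = 33: v_33 = 33 · 90 = 2970.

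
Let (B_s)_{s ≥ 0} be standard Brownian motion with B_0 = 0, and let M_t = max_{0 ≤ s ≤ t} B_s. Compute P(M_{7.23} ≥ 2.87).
P(M_{7.23} ≥ 2.87) = 2·P(B_{7.23} ≥ 2.87) = 2(1 − Φ(2.87/√7.23)) ≈ 0.2858

By the reflection principle for Brownian motion, P(M_t ≥ a) = 2 · P(B_t ≥ a) for a ≥ 0. Since B_t ~ N(0, t), P(B_t ≥ 2.87) = 1 − Φ(2.87/√t) = 1 − Φ(2.87/√7.23) = 1 − Φ(1.0674). So
  P(M_{7.23} ≥ 2.87) = 2(1 − Φ(1.0674)) ≈ 0.2858.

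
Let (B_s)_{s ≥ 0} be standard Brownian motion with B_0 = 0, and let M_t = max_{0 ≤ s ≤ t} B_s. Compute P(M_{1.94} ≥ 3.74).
P(M_{1.94} ≥ 3.74) = 2·P(B_{1.94} ≥ 3.74) = 2(1 − Φ(3.74/√1.94)) ≈ 0.0072

By the reflection principle for Brownian motion, P(M_t ≥ a) = 2 · P(B_t ≥ a) for a ≥ 0. Since B_t ~ N(0, t), P(B_t ≥ 3.74) = 1 − Φ(3.74/√t) = 1 − Φ(3.74/√1.94) = 1 − Φ(2.6852). So
  P(M_{1.94} ≥ 3.74) = 2(1 − Φ(2.6852)) ≈ 0.0072.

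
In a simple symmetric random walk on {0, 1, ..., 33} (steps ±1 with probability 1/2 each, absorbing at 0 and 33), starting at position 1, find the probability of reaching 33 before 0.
P(hit 33 before 0) = 1/33

Let u_k = P(hit 33 before 0 | start at k). Then u_0 = 0, u_33 = 1, and u_k = u_{k-1}/2 + u_{k+1}/2 for 1 ≤ k ≤ 32. This harmonic recurrence is solved by u_k = k/33, giving u_1 = 1/33.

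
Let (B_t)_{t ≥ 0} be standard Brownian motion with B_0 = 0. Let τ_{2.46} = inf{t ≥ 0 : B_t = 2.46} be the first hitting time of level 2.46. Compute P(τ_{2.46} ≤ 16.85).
P(τ_{2.46} ≤ 16.85) = 2(1 − Φ(2.46/√16.85)) = 2(1 − Φ(0.5993)) ≈ 0.5490

By the reflection principle for standard BM, P(τ_b ≤ t) = 2 · P(B_t ≥ b). Since B_t ~ N(0, t), P(B_t ≥ 2.46) = 1 − Φ(2.46/√t) = 1 − Φ(2.46/√16.85) = 1 − Φ(0.5993) ≈ 0.27449. Doubling: P(τ_{2.46} ≤ 16.85) ≈ 2 · 0.27449 = 0.54898 ≈ 0.5490.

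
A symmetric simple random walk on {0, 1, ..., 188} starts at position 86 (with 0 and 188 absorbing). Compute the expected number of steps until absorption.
E[τ | X_0 = 86] = 8772

Let v_k = E[τ | X_0 = k]. Boundary: v_0 = v_188 = 0. Recurrence: v_k = 1 + (v_{k-1} + v_{k+1})/2 for 1 ≤ k ≤ 187. The particular solution to v_k − (v_{k-1} + v_{k+1})/2 = 1 is v_k = −k^2. Adding homogeneous solution A + B k and matching boundaries gives v_k = k (188 − k). Substituting k = 86: v_86 = 86 · 102 = 8772.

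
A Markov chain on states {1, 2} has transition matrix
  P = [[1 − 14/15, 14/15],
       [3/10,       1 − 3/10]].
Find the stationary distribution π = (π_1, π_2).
π_1 = 9/37, π_2 = 28/37

Solve πP = π with π_1 + π_2 = 1. From πP = π: π_1 · (1 − 14/15) + π_2 · 3/10 = π_1 ⇒ π_2 · 3/10 = π_1 · 14/15 ⇒ π_2/π_1 = (14/15)/(3/10) = 28/9. Together with π_1 + π_2 = 1:
  π_1 = (3/10)/(14/15 + 3/10) = (3/10)/(37/30) = 9/37,
  π_2 = (14/15)/(14/15 + 3/10) = (14/15)/(37/30) = 28/37.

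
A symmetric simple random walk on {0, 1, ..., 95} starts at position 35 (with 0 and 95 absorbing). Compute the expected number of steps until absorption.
E[τ | X_0 = 35] = 2100

Let v_k = E[τ | X_0 = k]. Boundary: v_0 = v_95 = 0. Recurrence: v_k = 1 + (v_{k-1} + v_{k+1})/2 for 1 ≤ k ≤ 94. The particular solution to v_k − (v_{k-1} + v_{k+1})/2 = 1 is v_k = −k^2. Adding homogeneous solution A + B k and matching boundaries gives v_k = k (95 − k). Substituting k = 35: v_35 = 35 · 60 = 2100.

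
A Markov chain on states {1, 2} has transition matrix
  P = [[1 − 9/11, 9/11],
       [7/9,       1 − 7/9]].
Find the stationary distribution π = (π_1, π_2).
π_1 = 77/158, π_2 = 81/158

Solve πP = π with π_1 + π_2 = 1. From πP = π: π_1 · (1 − 9/11) + π_2 · 7/9 = π_1 ⇒ π_2 · 7/9 = π_1 · 9/11 ⇒ π_2/π_1 = (9/11)/(7/9) = 81/77. Together with π_1 + π_2 = 1:
  π_1 = (7/9)/(9/11 + 7/9) = (7/9)/(158/99) = 77/158,
  π_2 = (9/11)/(9/11 + 7/9) = (9/11)/(158/99) = 81/158.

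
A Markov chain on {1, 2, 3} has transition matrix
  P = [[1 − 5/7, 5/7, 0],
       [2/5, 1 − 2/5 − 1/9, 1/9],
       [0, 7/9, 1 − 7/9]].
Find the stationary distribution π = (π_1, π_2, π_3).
π = (49/149, 175/298, 25/298)

This is a birth-death chain on three states, which satisfies detailed balance: π_1 · P_{12} = π_2 · P_{21} and π_2 · P_{23} = π_3 · P_{32}.
From π_1 · 5/7 = π_2 · 2/5: π_2/π_1 = (5/7)/(2/5) = 25/14.
From π_2 · 1/9 = π_3 · 7/9: π_3/π_2 = (1/9)/(7/9) = 1/7.
Take π_1 proportional to 1; then unnormalized π = (1, 25/14, 25/98). Normalize by dividing by the sum 149/49:
  π = (49/149, 175/298, 25/298).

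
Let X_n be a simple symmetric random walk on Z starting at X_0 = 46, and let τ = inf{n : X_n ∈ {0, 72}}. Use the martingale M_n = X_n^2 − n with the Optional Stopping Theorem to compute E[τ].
E[τ] = 1196

M_n = X_n^2 − n is a martingale (since E[X_{n+1}^2 | F_n] = X_n^2 + 1). By OST (τ has finite mean in a bounded region), E[M_τ] = E[M_0] = X_0^2 − 0 = 46^2 = 2116. Also E[M_τ] = E[X_τ^2] − E[τ]. The walk exits at 0 or 72, with P(hit 72 first) = 46/72, so E[X_τ^2] = 72^2 · 46/72 + 0 = 3312. Thus E[τ] = E[X_τ^2] − E[M_τ] = 3312 − 2116 = 1196 = 46(72 − 46) = 1196.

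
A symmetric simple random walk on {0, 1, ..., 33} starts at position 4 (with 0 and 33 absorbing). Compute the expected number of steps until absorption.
E[τ | X_0 = 4] = 116

Let v_k = E[τ | X_0 = k]. Boundary: v_0 = v_33 = 0. Recurrence: v_k = 1 + (v_{k-1} + v_{k+1})/2 for 1 ≤ k ≤ 32. The particular solution to v_k − (v_{k-1} + v_{k+1})/2 = 1 is v_k = −k^2. Adding homogeneous solution A + B k and matching boundaries gives v_k = k (33 − k). Substituting k = 4: v_4 = 4 · 29 = 116.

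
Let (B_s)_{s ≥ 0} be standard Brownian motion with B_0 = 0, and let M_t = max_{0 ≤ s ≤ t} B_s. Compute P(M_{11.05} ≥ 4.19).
P(M_{11.05} ≥ 4.19) = 2·P(B_{11.05} ≥ 4.19) = 2(1 − Φ(4.19/√11.05)) ≈ 0.2075

By the reflection principle for Brownian motion, P(M_t ≥ a) = 2 · P(B_t ≥ a) for a ≥ 0. Since B_t ~ N(0, t), P(B_t ≥ 4.19) = 1 − Φ(4.19/√t) = 1 − Φ(4.19/√11.05) = 1 − Φ(1.2605). So
  P(M_{11.05} ≥ 4.19) = 2(1 − Φ(1.2605)) ≈ 0.2075.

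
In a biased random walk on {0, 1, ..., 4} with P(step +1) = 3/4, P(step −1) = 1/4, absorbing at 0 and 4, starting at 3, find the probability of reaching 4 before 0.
P(hit 4 before 0) = (1 − (1/3)^3) / (1 − (1/3)^4) = 39/40

Let u_k denote P(reach 4 before 0 | start at k). Boundary: u_0 = 0, u_4 = 1. Recurrence: u_k = 3/4·u_{k+1} + 1/4·u_{k-1} for 1 ≤ k ≤ 3. Try u_k = A + B·r^k with r = q/p = (1/4)/(3/4) = 1/3. Substitution satisfies the recurrence; boundary conditions give:
  u_k = (1 − r^k) / (1 − r^N) = (1 − (1/3)^3) / (1 − (1/3)^4) = 39/40.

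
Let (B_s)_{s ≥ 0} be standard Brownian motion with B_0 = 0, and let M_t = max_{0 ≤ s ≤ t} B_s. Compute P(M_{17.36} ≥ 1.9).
P(M_{17.36} ≥ 1.9) = 2·P(B_{17.36} ≥ 1.9) = 2(1 − Φ(1.9/√17.36)) ≈ 0.6484

By the reflection principle for Brownian motion, P(M_t ≥ a) = 2 · P(B_t ≥ a) for a ≥ 0. Since B_t ~ N(0, t), P(B_t ≥ 1.9) = 1 − Φ(1.9/√t) = 1 − Φ(1.9/√17.36) = 1 − Φ(0.4560). So
  P(M_{17.36} ≥ 1.9) = 2(1 − Φ(0.4560)) ≈ 0.6484.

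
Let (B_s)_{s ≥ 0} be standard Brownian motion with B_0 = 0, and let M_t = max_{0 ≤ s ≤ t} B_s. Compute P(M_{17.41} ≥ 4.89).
P(M_{17.41} ≥ 4.89) = 2·P(B_{17.41} ≥ 4.89) = 2(1 − Φ(4.89/√17.41)) ≈ 0.2412

By the reflection principle for Brownian motion, P(M_t ≥ a) = 2 · P(B_t ≥ a) for a ≥ 0. Since B_t ~ N(0, t), P(B_t ≥ 4.89) = 1 − Φ(4.89/√t) = 1 − Φ(4.89/√17.41) = 1 − Φ(1.1720). So
  P(M_{17.41} ≥ 4.89) = 2(1 − Φ(1.1720)) ≈ 0.2412.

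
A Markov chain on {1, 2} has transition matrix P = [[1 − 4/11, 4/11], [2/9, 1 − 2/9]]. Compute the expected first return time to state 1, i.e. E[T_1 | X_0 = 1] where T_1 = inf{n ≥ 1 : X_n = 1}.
E[T_1 | X_0 = 1] = 1/π_1 = 29/11

For an irreducible recurrent Markov chain with stationary distribution π, E[T_i | X_0 = i] = 1/π_i (Kac's formula). Here π_1 = (2/9)/(4/11 + 2/9) = (2/9)/(58/99) = 11/29, so E[T_1 | X_0 = 1] = 1/π_1 = (4/11 + 2/9)/(2/9) = (58/99)/(2/9) = 29/11.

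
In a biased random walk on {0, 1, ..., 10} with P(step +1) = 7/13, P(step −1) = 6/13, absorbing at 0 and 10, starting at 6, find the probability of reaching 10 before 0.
P(hit 10 before 0) = (1 − (6/7)^6) / (1 − (6/7)^10) = 13111861/17077621

Let u_k denote P(reach 10 before 0 | start at k). Boundary: u_0 = 0, u_10 = 1. Recurrence: u_k = 7/13·u_{k+1} + 6/13·u_{k-1} for 1 ≤ k ≤ 9. Try u_k = A + B·r^k with r = q/p = (6/13)/(7/13) = 6/7. Substitution satisfies the recurrence; boundary conditions give:
  u_k = (1 − r^k) / (1 − r^N) = (1 − (6/7)^6) / (1 − (6/7)^10) = 13111861/17077621.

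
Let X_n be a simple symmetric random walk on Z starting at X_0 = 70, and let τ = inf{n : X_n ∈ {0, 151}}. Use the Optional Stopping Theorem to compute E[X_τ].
E[X_τ] = 70

X_n is a martingale and τ is a bounded-mean stopping time (indeed τ is finite a.s. with bounded expectation since the walk is in a bounded region). By the OST, E[X_τ] = E[X_0] = 70. Equivalently: E[X_τ] = 151 · P(hit 151 first) + 0 · P(hit 0 first) = 151 · (70/151) = 70.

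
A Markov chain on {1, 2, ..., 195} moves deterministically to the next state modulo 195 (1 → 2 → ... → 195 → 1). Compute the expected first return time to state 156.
E[T_156 | X_0 = 156] = 195

The chain cycles deterministically, so starting at state 156 it returns in exactly 195 steps. Equivalently, the stationary distribution is uniform π_j = 1/195 for every state j, so by Kac's formula E[T_156] = 1/π_156 = 195.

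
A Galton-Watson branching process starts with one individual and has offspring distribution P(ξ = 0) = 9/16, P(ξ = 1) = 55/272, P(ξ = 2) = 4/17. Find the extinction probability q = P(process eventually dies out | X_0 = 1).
q = 1

Mean offspring μ = 0·9/16 + 1·55/272 + 2·4/17 = 183/272 ≤ 1. For μ ≤ 1 with offspring not concentrated at 1, the Galton-Watson process goes extinct almost surely, so q = 1.
(Algebraic check: The pgf is f(s) = 9/16 + 55/272·s + 4/17·s². The extinction probability q is the smallest fixed point of f in [0, 1]. Setting s = f(s):
  4/17·s² + (55/272 − 1)·s + 9/16 = 0
  4/17·s² − (9/16 + 4/17)·s + 9/16 = 0
which factors as (s − 1)·(4/17·s − 9/16) = 0, giving roots s = 1 and s = (9/16)/(4/17) = 153/64. Since 153/64 ≥ 1, the smallest root in [0, 1] is s = 1.)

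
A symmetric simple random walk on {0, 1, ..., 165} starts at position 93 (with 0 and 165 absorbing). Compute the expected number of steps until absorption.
E[τ | X_0 = 93] = 6696

Let v_k = E[τ | X_0 = k]. Boundary: v_0 = v_165 = 0. Recurrence: v_k = 1 + (v_{k-1} + v_{k+1})/2 for 1 ≤ k ≤ 164. The particular solution to v_k − (v_{k-1} + v_{k+1})/2 = 1 is v_k = −k^2. Adding homogeneous solution A + B k and matching boundaries gives v_k = k (165 − k). Substituting k = 93: v_93 = 93 · 72 = 6696.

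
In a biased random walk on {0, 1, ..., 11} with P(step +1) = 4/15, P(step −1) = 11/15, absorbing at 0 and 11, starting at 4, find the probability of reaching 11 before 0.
P(hit 11 before 0) = (1 − (11/4)^4) / (1 − (11/4)^11) = 33669120/40758210901

Let u_k denote P(reach 11 before 0 | start at k). Boundary: u_0 = 0, u_11 = 1. Recurrence: u_k = 4/15·u_{k+1} + 11/15·u_{k-1} for 1 ≤ k ≤ 10. Try u_k = A + B·r^k with r = q/p = (11/15)/(4/15) = 11/4. Substitution satisfies the recurrence; boundary conditions give:
  u_k = (1 − r^k) / (1 − r^N) = (1 − (11/4)^4) / (1 − (11/4)^11) = 33669120/40758210901.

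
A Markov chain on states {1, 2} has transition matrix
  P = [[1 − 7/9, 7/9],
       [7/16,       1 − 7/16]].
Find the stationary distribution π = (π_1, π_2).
π_1 = 9/25, π_2 = 16/25

Solve πP = π with π_1 + π_2 = 1. From πP = π: π_1 · (1 − 7/9) + π_2 · 7/16 = π_1 ⇒ π_2 · 7/16 = π_1 · 7/9 ⇒ π_2/π_1 = (7/9)/(7/16) = 16/9. Together with π_1 + π_2 = 1:
  π_1 = (7/16)/(7/9 + 7/16) = (7/16)/(175/144) = 9/25,
  π_2 = (7/9)/(7/9 + 7/16) = (7/9)/(175/144) = 16/25.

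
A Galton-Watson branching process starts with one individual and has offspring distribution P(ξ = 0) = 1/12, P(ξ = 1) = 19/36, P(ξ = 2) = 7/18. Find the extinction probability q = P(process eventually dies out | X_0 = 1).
q = 3/14

The pgf is f(s) = 1/12 + 19/36·s + 7/18·s². The extinction probability q is the smallest fixed point of f in [0, 1]. Setting s = f(s):
  7/18·s² + (19/36 − 1)·s + 1/12 = 0
  7/18·s² − (1/12 + 7/18)·s + 1/12 = 0
which factors as (s − 1)·(7/18·s − 1/12) = 0, giving roots s = 1 and s = (1/12)/(7/18) = 3/14.
Mean offspring μ = 19/36 + 2·7/18 = 47/36 > 1 (supercritical), so q < 1. The extinction probability is the smaller root: q = (1/12)/(7/18) = 3/14.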